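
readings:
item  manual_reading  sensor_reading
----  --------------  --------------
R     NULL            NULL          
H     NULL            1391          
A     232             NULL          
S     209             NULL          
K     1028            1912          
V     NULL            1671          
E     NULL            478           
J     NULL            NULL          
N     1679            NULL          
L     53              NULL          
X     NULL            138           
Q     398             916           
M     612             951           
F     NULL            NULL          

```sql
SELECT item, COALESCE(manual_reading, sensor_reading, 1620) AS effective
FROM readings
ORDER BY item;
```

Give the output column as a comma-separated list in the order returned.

232, 478, 1620, 1391, 1620, 1028, 53, 612, 1679, 398, 1620, 209, 1671, 138

item=A: manual_reading=232 → 232
item=E: manual_reading=NULL, sensor_reading=478 → 478
item=F: manual_reading=NULL, sensor_reading=NULL, → literal 1620 → 1620
item=H: manual_reading=NULL, sensor_reading=1391 → 1391
item=J: manual_reading=NULL, sensor_reading=NULL, → literal 1620 → 1620
item=K: manual_reading=1028 → 1028
item=L: manual_reading=53 → 53
item=M: manual_reading=612 → 612
item=N: manual_reading=1679 → 1679
item=Q: manual_reading=398 → 398
item=R: manual_reading=NULL, sensor_reading=NULL, → literal 1620 → 1620
item=S: manual_reading=209 → 209
item=V: manual_reading=NULL, sensor_reading=1671 → 1671
item=X: manual_reading=NULL, sensor_reading=138 → 138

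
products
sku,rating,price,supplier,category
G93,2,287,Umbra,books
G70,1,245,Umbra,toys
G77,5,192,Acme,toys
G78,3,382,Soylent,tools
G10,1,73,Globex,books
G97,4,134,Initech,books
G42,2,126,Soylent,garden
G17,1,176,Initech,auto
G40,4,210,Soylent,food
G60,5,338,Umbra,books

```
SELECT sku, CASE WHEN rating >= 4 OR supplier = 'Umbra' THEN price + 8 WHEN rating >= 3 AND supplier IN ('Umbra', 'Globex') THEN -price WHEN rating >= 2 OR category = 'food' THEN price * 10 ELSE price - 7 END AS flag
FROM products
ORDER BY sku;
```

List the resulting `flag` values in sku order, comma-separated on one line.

sku=G10: ELSE → 66
sku=G17: ELSE → 169
sku=G40: rating >= 4 OR supplier = 'Umbra' → 218
sku=G42: rating >= 2 OR category = 'food' → 1260
sku=G60: rating >= 4 OR supplier = 'Umbra' → 346
sku=G70: rating >= 4 OR supplier = 'Umbra' → 253
sku=G77: rating >= 4 OR supplier = 'Umbra' → 200
sku=G78: rating >= 2 OR category = 'food' → 3820
sku=G93: rating >= 4 OR supplier = 'Umbra' → 295
sku=G97: rating >= 4 OR supplier = 'Umbra' → 142

66, 169, 218, 1260, 346, 253, 200, 3820, 295, 142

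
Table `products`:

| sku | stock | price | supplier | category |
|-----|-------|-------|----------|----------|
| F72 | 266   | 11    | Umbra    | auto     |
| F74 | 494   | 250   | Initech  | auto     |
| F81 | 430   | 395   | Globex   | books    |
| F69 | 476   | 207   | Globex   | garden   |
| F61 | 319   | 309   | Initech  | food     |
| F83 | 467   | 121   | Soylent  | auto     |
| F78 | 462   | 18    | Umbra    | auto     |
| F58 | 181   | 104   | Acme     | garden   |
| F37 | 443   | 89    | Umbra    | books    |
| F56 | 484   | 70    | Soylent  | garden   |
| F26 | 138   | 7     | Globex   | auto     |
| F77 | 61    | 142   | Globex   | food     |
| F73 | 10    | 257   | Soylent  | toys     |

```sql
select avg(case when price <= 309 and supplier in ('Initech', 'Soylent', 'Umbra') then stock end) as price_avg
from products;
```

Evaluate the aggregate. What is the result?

sku=F72: ✓ → 266
sku=F74: ✓ → 494
sku=F81: ✗
sku=F69: ✗
sku=F61: ✓ → 319
sku=F83: ✓ → 467
sku=F78: ✓ → 462
sku=F58: ✗
sku=F37: ✓ → 443
sku=F56: ✓ → 484
sku=F26: ✗
sku=F77: ✗
sku=F73: ✓ → 10
price_avg = (266 + 494 + 319 + 467 + 462 + 443 + 484 + 10) / 8 = 368.125

368.125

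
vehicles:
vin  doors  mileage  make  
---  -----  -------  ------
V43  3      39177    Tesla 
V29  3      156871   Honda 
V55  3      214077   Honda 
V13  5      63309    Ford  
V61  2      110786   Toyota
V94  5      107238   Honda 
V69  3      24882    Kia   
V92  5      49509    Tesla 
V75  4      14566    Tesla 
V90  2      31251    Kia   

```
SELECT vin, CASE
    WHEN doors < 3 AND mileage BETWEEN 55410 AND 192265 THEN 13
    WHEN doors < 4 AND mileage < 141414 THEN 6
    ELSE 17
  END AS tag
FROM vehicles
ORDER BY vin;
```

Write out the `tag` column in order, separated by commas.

vin=V13: ELSE → 17
vin=V29: ELSE → 17
vin=V43: doors < 4 AND mileage < 141414 → 6
vin=V55: ELSE → 17
vin=V61: doors < 3 AND mileage BETWEEN 55410 AND 192265 → 13
vin=V69: doors < 4 AND mileage < 141414 → 6
vin=V75: ELSE → 17
vin=V90: doors < 4 AND mileage < 141414 → 6
vin=V92: ELSE → 17
vin=V94: ELSE → 17

17, 17, 6, 17, 13, 6, 17, 6, 17, 17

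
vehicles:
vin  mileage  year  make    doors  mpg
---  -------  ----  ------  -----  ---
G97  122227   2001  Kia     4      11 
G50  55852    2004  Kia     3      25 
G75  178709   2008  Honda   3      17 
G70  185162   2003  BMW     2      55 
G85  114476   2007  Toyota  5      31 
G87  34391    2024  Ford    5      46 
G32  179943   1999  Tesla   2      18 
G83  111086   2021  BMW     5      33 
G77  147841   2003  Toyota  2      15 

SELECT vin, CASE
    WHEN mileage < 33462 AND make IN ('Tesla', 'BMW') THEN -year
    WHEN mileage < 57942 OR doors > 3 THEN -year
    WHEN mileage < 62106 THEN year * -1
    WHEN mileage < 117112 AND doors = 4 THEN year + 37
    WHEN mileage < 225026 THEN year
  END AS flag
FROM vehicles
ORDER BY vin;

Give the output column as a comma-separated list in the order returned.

vin=G32: mileage < 225026 → 1999
vin=G50: mileage < 57942 OR doors > 3 → -2004
vin=G70: mileage < 225026 → 2003
vin=G75: mileage < 225026 → 2008
vin=G77: mileage < 225026 → 2003
vin=G83: mileage < 57942 OR doors > 3 → -2021
vin=G85: mileage < 57942 OR doors > 3 → -2007
vin=G87: mileage < 57942 OR doors > 3 → -2024
vin=G97: mileage < 57942 OR doors > 3 → -2001

1999, -2004, 2003, 2008, 2003, -2021, -2007, -2024, -2001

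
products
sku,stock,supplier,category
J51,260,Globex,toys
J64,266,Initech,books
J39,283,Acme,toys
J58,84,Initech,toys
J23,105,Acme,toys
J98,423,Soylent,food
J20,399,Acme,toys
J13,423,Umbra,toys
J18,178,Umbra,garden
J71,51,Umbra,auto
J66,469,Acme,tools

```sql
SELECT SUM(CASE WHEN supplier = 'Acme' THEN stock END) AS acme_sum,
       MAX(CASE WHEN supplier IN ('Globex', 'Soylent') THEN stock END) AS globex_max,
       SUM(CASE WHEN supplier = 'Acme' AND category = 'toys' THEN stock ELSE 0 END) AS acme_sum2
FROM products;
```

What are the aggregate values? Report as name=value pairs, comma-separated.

acme_sum=1256, globex_max=423, acme_sum2=787

[acme_sum: supplier = 'Acme']
sku=J51: ✗
sku=J64: ✗
sku=J39: ✓ → 283
sku=J58: ✗
sku=J23: ✓ → 105
sku=J98: ✗
sku=J20: ✓ → 399
sku=J13: ✗
sku=J18: ✗
sku=J71: ✗
sku=J66: ✓ → 469
acme_sum = 283 + 105 + 399 + 469 = 1256
—
[globex_max: supplier IN ('Globex', 'Soylent')]
sku=J51: ✓ → 260
sku=J64: ✗
sku=J39: ✗
sku=J58: ✗
sku=J23: ✗
sku=J98: ✓ → 423
sku=J20: ✗
sku=J13: ✗
sku=J18: ✗
sku=J71: ✗
sku=J66: ✗
globex_max = MAX(260, 423) = 423
—
[acme_sum2: supplier = 'Acme' AND category = 'toys']
sku=J51: ✗
sku=J64: ✗
sku=J39: ✓ → 283
sku=J58: ✗
sku=J23: ✓ → 105
sku=J98: ✗
sku=J20: ✓ → 399
sku=J13: ✗
sku=J18: ✗
sku=J71: ✗
sku=J66: ✗
acme_sum2 = 283 + 105 + 399 = 787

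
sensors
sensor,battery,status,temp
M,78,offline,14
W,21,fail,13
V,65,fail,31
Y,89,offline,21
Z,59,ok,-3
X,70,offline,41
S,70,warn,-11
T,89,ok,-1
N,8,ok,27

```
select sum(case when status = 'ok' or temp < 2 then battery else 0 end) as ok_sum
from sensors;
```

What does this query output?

226

sensor=M: ✗
sensor=W: ✗
sensor=V: ✗
sensor=Y: ✗
sensor=Z: ✓ → 59
sensor=X: ✗
sensor=S: ✓ → 70
sensor=T: ✓ → 89
sensor=N: ✓ → 8
ok_sum = 59 + 70 + 89 + 8 = 226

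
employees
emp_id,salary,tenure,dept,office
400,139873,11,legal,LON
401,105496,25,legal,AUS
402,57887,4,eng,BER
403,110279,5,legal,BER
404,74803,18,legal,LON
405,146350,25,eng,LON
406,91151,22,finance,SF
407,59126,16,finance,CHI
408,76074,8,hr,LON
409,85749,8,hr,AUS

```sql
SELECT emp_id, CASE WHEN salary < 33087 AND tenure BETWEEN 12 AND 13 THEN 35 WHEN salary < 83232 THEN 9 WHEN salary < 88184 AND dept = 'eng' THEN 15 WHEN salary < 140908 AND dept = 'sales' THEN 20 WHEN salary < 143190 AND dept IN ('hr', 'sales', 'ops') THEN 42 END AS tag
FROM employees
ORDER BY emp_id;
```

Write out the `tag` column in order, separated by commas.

emp_id=400: (no match → NULL) → NULL
emp_id=401: (no match → NULL) → NULL
emp_id=402: salary < 83232 → 9
emp_id=403: (no match → NULL) → NULL
emp_id=404: salary < 83232 → 9
emp_id=405: (no match → NULL) → NULL
emp_id=406: (no match → NULL) → NULL
emp_id=407: salary < 83232 → 9
emp_id=408: salary < 83232 → 9
emp_id=409: salary < 143190 AND dept IN ('hr', 'sales', 'ops') → 42

NULL, NULL, 9, NULL, 9, NULL, NULL, 9, 9, 42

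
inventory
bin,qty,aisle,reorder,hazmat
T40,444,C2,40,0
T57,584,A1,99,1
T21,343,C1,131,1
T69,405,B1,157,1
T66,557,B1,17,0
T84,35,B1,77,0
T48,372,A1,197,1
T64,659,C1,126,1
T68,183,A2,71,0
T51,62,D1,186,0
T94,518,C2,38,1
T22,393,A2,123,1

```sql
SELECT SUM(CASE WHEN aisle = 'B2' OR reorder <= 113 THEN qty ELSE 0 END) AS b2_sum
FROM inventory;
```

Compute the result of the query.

2321

bin=T40: ✓ → 444
bin=T57: ✓ → 584
bin=T21: ✗
bin=T69: ✗
bin=T66: ✓ → 557
bin=T84: ✓ → 35
bin=T48: ✗
bin=T64: ✗
bin=T68: ✓ → 183
bin=T51: ✗
bin=T94: ✓ → 518
bin=T22: ✗
b2_sum = 444 + 584 + 557 + 35 + 183 + 518 = 2321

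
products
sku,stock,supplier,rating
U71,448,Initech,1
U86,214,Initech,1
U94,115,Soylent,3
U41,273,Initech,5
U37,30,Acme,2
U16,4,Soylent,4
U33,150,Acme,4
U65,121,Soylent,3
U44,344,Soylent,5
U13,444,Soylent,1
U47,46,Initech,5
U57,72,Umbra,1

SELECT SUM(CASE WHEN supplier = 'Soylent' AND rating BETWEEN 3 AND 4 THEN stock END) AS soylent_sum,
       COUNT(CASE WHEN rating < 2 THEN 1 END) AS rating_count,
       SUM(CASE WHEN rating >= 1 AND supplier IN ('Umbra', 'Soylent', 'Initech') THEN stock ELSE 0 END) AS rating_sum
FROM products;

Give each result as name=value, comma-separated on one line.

[soylent_sum: supplier = 'Soylent' AND rating BETWEEN 3 AND 4]
sku=U71: ✗
sku=U86: ✗
sku=U94: ✓ → 115
sku=U41: ✗
sku=U37: ✗
sku=U16: ✓ → 4
sku=U33: ✗
sku=U65: ✓ → 121
sku=U44: ✗
sku=U13: ✗
sku=U47: ✗
sku=U57: ✗
soylent_sum = 115 + 4 + 121 = 240
—
[rating_count: rating < 2]
sku=U71: ✓ → 1
sku=U86: ✓ → 1
sku=U94: ✗
sku=U41: ✗
sku=U37: ✗
sku=U16: ✗
sku=U33: ✗
sku=U65: ✗
sku=U44: ✗
sku=U13: ✓ → 1
sku=U47: ✗
sku=U57: ✓ → 1
rating_count = COUNT(1, 1, 1, 1) = 4
—
[rating_sum: rating >= 1 AND supplier IN ('Umbra', 'Soylent', 'Initech')]
sku=U71: ✓ → 448
sku=U86: ✓ → 214
sku=U94: ✓ → 115
sku=U41: ✓ → 273
sku=U37: ✗
sku=U16: ✓ → 4
sku=U33: ✗
sku=U65: ✓ → 121
sku=U44: ✓ → 344
sku=U13: ✓ → 444
sku=U47: ✓ → 46
sku=U57: ✓ → 72
rating_sum = 448 + 214 + 115 + 273 + 4 + 121 + 344 + 444 + 46 + 72 = 2081

soylent_sum=240, rating_count=4, rating_sum=2081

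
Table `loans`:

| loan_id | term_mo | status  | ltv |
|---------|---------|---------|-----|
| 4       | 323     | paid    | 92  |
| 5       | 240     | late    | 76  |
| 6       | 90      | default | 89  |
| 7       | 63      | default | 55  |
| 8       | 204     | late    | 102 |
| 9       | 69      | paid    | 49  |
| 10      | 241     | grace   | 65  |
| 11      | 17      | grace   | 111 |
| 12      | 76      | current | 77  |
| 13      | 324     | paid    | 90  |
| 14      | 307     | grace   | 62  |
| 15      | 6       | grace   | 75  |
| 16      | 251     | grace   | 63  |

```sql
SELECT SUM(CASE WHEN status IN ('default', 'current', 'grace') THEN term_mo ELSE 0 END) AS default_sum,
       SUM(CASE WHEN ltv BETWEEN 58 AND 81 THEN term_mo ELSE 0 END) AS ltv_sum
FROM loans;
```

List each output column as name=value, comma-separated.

[default_sum: status IN ('default', 'current', 'grace')]
loan_id=4: ✗
loan_id=5: ✗
loan_id=6: ✓ → 90
loan_id=7: ✓ → 63
loan_id=8: ✗
loan_id=9: ✗
loan_id=10: ✓ → 241
loan_id=11: ✓ → 17
loan_id=12: ✓ → 76
loan_id=13: ✗
loan_id=14: ✓ → 307
loan_id=15: ✓ → 6
loan_id=16: ✓ → 251
default_sum = 90 + 63 + 241 + 17 + 76 + 307 + 6 + 251 = 1051
—
[ltv_sum: ltv BETWEEN 58 AND 81]
loan_id=4: ✗
loan_id=5: ✓ → 240
loan_id=6: ✗
loan_id=7: ✗
loan_id=8: ✗
loan_id=9: ✗
loan_id=10: ✓ → 241
loan_id=11: ✗
loan_id=12: ✓ → 76
loan_id=13: ✗
loan_id=14: ✓ → 307
loan_id=15: ✓ → 6
loan_id=16: ✓ → 251
ltv_sum = 240 + 241 + 76 + 307 + 6 + 251 = 1121

default_sum=1051, ltv_sum=1121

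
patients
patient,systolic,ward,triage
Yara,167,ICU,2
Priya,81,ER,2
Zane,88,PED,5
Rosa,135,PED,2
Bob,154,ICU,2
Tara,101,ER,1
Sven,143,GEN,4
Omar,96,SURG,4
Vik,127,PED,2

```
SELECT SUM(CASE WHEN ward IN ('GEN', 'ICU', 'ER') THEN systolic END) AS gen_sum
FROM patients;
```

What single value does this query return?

646

patient=Yara: ✓ → 167
patient=Priya: ✓ → 81
patient=Zane: ✗
patient=Rosa: ✗
patient=Bob: ✓ → 154
patient=Tara: ✓ → 101
patient=Sven: ✓ → 143
patient=Omar: ✗
patient=Vik: ✗
gen_sum = 167 + 81 + 154 + 101 + 143 = 646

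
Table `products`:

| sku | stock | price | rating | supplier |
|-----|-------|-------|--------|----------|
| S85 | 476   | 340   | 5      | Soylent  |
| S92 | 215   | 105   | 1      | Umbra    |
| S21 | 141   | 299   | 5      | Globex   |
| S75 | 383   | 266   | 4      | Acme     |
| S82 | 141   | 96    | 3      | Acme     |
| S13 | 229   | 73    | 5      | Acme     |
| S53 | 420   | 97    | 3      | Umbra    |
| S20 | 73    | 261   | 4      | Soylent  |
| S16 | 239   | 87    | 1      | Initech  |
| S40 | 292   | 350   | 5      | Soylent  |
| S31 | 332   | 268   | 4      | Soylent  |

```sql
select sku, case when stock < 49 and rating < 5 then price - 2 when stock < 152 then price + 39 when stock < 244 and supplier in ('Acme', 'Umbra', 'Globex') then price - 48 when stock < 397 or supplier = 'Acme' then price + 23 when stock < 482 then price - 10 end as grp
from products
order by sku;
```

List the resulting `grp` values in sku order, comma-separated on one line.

25, 110, 300, 338, 291, 373, 87, 289, 135, 330, 57

sku=S13: stock < 244 and supplier in ('Acme', 'Umbra', 'Globex') → 25
sku=S16: stock < 397 or supplier = 'Acme' → 110
sku=S20: stock < 152 → 300
sku=S21: stock < 152 → 338
sku=S31: stock < 397 or supplier = 'Acme' → 291
sku=S40: stock < 397 or supplier = 'Acme' → 373
sku=S53: stock < 482 → 87
sku=S75: stock < 397 or supplier = 'Acme' → 289
sku=S82: stock < 152 → 135
sku=S85: stock < 482 → 330
sku=S92: stock < 244 and supplier in ('Acme', 'Umbra', 'Globex') → 57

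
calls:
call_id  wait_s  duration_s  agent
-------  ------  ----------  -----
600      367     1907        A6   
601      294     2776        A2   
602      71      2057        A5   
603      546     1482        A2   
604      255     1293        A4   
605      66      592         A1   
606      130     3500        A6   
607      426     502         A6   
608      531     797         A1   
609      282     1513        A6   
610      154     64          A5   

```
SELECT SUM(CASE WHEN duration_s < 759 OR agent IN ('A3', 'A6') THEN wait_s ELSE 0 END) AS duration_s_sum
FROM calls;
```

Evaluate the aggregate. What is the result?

1425

call_id=600: ✓ → 367
call_id=601: ✗
call_id=602: ✗
call_id=603: ✗
call_id=604: ✗
call_id=605: ✓ → 66
call_id=606: ✓ → 130
call_id=607: ✓ → 426
call_id=608: ✗
call_id=609: ✓ → 282
call_id=610: ✓ → 154
duration_s_sum = 367 + 66 + 130 + 426 + 282 + 154 = 1425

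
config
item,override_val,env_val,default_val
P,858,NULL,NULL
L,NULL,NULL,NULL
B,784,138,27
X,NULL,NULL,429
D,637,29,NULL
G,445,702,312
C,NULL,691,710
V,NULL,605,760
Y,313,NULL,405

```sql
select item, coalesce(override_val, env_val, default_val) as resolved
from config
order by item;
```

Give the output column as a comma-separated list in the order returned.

item=B: override_val=784 → 784
item=C: override_val=NULL, env_val=691 → 691
item=D: override_val=637 → 637
item=G: override_val=445 → 445
item=L: override_val=NULL, env_val=NULL, default_val=NULL (all NULL) → NULL
item=P: override_val=858 → 858
item=V: override_val=NULL, env_val=605 → 605
item=X: override_val=NULL, env_val=NULL, default_val=429 → 429
item=Y: override_val=313 → 313

784, 691, 637, 445, NULL, 858, 605, 429, 313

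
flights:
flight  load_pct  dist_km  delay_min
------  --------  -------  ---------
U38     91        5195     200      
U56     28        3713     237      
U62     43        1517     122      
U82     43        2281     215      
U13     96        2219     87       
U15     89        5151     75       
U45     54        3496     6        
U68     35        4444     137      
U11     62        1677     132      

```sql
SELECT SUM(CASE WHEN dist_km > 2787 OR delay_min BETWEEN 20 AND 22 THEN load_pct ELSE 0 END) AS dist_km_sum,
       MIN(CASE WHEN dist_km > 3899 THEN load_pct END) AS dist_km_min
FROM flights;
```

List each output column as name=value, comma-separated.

[dist_km_sum: dist_km > 2787 OR delay_min BETWEEN 20 AND 22]
flight=U38: ✓ → 91
flight=U56: ✓ → 28
flight=U62: ✗
flight=U82: ✗
flight=U13: ✗
flight=U15: ✓ → 89
flight=U45: ✓ → 54
flight=U68: ✓ → 35
flight=U11: ✗
dist_km_sum = 91 + 28 + 89 + 54 + 35 = 297
—
[dist_km_min: dist_km > 3899]
flight=U38: ✓ → 91
flight=U56: ✗
flight=U62: ✗
flight=U82: ✗
flight=U13: ✗
flight=U15: ✓ → 89
flight=U45: ✗
flight=U68: ✓ → 35
flight=U11: ✗
dist_km_min = MIN(91, 89, 35) = 35

dist_km_sum=297, dist_km_min=35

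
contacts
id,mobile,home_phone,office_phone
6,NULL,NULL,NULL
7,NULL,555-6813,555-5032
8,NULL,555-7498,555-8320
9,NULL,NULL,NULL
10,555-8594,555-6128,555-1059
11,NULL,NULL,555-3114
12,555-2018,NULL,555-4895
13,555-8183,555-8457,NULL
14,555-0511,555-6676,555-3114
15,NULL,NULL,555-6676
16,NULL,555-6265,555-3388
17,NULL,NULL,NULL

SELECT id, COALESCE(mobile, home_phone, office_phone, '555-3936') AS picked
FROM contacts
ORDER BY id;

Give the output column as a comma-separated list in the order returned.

555-3936, 555-6813, 555-7498, 555-3936, 555-8594, 555-3114, 555-2018, 555-8183, 555-0511, 555-6676, 555-6265, 555-3936

id=6: mobile=NULL, home_phone=NULL, office_phone=NULL, → literal 555-3936 → 555-3936
id=7: mobile=NULL, home_phone=555-6813 → 555-6813
id=8: mobile=NULL, home_phone=555-7498 → 555-7498
id=9: mobile=NULL, home_phone=NULL, office_phone=NULL, → literal 555-3936 → 555-3936
id=10: mobile=555-8594 → 555-8594
id=11: mobile=NULL, home_phone=NULL, office_phone=555-3114 → 555-3114
id=12: mobile=555-2018 → 555-2018
id=13: mobile=555-8183 → 555-8183
id=14: mobile=555-0511 → 555-0511
id=15: mobile=NULL, home_phone=NULL, office_phone=555-6676 → 555-6676
id=16: mobile=NULL, home_phone=555-6265 → 555-6265
id=17: mobile=NULL, home_phone=NULL, office_phone=NULL, → literal 555-3936 → 555-3936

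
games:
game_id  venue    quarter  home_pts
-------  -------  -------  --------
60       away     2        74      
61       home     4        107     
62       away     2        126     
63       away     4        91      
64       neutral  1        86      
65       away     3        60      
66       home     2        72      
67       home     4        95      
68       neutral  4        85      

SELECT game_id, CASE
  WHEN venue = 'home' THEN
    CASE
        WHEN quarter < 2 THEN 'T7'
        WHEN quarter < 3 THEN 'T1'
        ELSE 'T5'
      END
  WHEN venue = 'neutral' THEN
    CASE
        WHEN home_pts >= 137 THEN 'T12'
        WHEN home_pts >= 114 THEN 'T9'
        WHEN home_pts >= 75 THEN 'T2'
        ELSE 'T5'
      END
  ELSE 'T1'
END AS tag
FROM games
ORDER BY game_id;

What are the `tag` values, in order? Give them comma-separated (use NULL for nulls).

T1, T5, T1, T1, T2, T1, T1, T5, T2

game_id=60: venue='away' → outer ELSE → T1
game_id=61: venue='home' → inner[ELSE] → T5
game_id=62: venue='away' → outer ELSE → T1
game_id=63: venue='away' → outer ELSE → T1
game_id=64: venue='neutral' → inner[home_pts >= 75] → T2
game_id=65: venue='away' → outer ELSE → T1
game_id=66: venue='home' → inner[quarter < 3] → T1
game_id=67: venue='home' → inner[ELSE] → T5
game_id=68: venue='neutral' → inner[home_pts >= 75] → T2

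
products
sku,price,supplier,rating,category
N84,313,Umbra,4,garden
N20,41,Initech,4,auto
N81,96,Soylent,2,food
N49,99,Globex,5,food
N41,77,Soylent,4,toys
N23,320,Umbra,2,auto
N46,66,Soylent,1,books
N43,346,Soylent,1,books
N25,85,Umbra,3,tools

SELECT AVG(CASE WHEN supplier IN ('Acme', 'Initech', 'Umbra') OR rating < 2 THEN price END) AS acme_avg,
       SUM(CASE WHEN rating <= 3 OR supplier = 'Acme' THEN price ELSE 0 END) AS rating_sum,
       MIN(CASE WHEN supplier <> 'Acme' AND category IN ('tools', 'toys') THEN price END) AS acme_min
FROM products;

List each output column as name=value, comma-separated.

[acme_avg: supplier IN ('Acme', 'Initech', 'Umbra') OR rating < 2]
sku=N84: ✓ → 313
sku=N20: ✓ → 41
sku=N81: ✗
sku=N49: ✗
sku=N41: ✗
sku=N23: ✓ → 320
sku=N46: ✓ → 66
sku=N43: ✓ → 346
sku=N25: ✓ → 85
acme_avg = (313 + 41 + 320 + 66 + 346 + 85) / 6 = 195.1666666667
—
[rating_sum: rating <= 3 OR supplier = 'Acme']
sku=N84: ✗
sku=N20: ✗
sku=N81: ✓ → 96
sku=N49: ✗
sku=N41: ✗
sku=N23: ✓ → 320
sku=N46: ✓ → 66
sku=N43: ✓ → 346
sku=N25: ✓ → 85
rating_sum = 96 + 320 + 66 + 346 + 85 = 913
—
[acme_min: supplier <> 'Acme' AND category IN ('tools', 'toys')]
sku=N84: ✗
sku=N20: ✗
sku=N81: ✗
sku=N49: ✗
sku=N41: ✓ → 77
sku=N23: ✗
sku=N46: ✗
sku=N43: ✗
sku=N25: ✓ → 85
acme_min = MIN(77, 85) = 77

acme_avg=195.1666666667, rating_sum=913, acme_min=77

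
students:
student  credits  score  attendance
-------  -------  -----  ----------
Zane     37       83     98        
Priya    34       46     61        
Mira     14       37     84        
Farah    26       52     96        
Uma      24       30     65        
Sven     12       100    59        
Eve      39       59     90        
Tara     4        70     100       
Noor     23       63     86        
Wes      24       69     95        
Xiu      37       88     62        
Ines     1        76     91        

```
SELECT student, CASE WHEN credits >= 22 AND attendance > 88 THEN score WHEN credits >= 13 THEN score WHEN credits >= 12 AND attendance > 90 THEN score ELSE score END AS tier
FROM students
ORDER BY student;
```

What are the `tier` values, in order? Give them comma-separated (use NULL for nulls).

59, 52, 76, 37, 63, 46, 100, 70, 30, 69, 88, 83

student=Eve: credits >= 22 AND attendance > 88 → 59
student=Farah: credits >= 22 AND attendance > 88 → 52
student=Ines: ELSE → 76
student=Mira: credits >= 13 → 37
student=Noor: credits >= 13 → 63
student=Priya: credits >= 13 → 46
student=Sven: ELSE → 100
student=Tara: ELSE → 70
student=Uma: credits >= 13 → 30
student=Wes: credits >= 22 AND attendance > 88 → 69
student=Xiu: credits >= 13 → 88
student=Zane: credits >= 22 AND attendance > 88 → 83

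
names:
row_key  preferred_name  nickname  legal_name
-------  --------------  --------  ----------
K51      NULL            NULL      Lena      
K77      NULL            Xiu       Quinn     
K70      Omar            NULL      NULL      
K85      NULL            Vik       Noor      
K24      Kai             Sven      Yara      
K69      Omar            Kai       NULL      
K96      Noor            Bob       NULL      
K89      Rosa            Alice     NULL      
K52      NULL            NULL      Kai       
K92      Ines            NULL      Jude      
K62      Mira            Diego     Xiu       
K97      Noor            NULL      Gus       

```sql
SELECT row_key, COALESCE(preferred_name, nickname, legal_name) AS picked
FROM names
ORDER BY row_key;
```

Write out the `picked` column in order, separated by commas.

Kai, Lena, Kai, Mira, Omar, Omar, Xiu, Vik, Rosa, Ines, Noor, Noor

row_key=K24: preferred_name=Kai → Kai
row_key=K51: preferred_name=NULL, nickname=NULL, legal_name=Lena → Lena
row_key=K52: preferred_name=NULL, nickname=NULL, legal_name=Kai → Kai
row_key=K62: preferred_name=Mira → Mira
row_key=K69: preferred_name=Omar → Omar
row_key=K70: preferred_name=Omar → Omar
row_key=K77: preferred_name=NULL, nickname=Xiu → Xiu
row_key=K85: preferred_name=NULL, nickname=Vik → Vik
row_key=K89: preferred_name=Rosa → Rosa
row_key=K92: preferred_name=Ines → Ines
row_key=K96: preferred_name=Noor → Noor
row_key=K97: preferred_name=Noor → Noor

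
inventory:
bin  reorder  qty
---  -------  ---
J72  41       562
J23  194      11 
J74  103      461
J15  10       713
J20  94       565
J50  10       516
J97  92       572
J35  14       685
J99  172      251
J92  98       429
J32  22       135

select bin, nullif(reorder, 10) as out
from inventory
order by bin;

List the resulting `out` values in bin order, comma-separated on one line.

NULL, 94, 194, 22, 14, NULL, 41, 103, 98, 92, 172

bin=J15: reorder=10 vs 10: equal → NULL
bin=J20: reorder=94 vs 10: differ → 94
bin=J23: reorder=194 vs 10: differ → 194
bin=J32: reorder=22 vs 10: differ → 22
bin=J35: reorder=14 vs 10: differ → 14
bin=J50: reorder=10 vs 10: equal → NULL
bin=J72: reorder=41 vs 10: differ → 41
bin=J74: reorder=103 vs 10: differ → 103
bin=J92: reorder=98 vs 10: differ → 98
bin=J97: reorder=92 vs 10: differ → 92
bin=J99: reorder=172 vs 10: differ → 172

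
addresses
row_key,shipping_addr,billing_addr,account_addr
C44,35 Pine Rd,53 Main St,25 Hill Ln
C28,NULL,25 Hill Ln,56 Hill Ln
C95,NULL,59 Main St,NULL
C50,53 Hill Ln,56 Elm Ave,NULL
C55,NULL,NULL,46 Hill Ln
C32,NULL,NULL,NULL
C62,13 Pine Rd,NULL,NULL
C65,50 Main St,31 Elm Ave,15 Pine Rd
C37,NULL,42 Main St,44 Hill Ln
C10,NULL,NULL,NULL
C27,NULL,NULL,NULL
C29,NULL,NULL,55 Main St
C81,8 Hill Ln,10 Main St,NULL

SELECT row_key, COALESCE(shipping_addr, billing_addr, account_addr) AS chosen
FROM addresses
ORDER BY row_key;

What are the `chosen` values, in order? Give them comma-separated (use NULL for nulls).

NULL, NULL, 25 Hill Ln, 55 Main St, NULL, 42 Main St, 35 Pine Rd, 53 Hill Ln, 46 Hill Ln, 13 Pine Rd, 50 Main St, 8 Hill Ln, 59 Main St

row_key=C10: shipping_addr=NULL, billing_addr=NULL, account_addr=NULL (all NULL) → NULL
row_key=C27: shipping_addr=NULL, billing_addr=NULL, account_addr=NULL (all NULL) → NULL
row_key=C28: shipping_addr=NULL, billing_addr=25 Hill Ln → 25 Hill Ln
row_key=C29: shipping_addr=NULL, billing_addr=NULL, account_addr=55 Main St → 55 Main St
row_key=C32: shipping_addr=NULL, billing_addr=NULL, account_addr=NULL (all NULL) → NULL
row_key=C37: shipping_addr=NULL, billing_addr=42 Main St → 42 Main St
row_key=C44: shipping_addr=35 Pine Rd → 35 Pine Rd
row_key=C50: shipping_addr=53 Hill Ln → 53 Hill Ln
row_key=C55: shipping_addr=NULL, billing_addr=NULL, account_addr=46 Hill Ln → 46 Hill Ln
row_key=C62: shipping_addr=13 Pine Rd → 13 Pine Rd
row_key=C65: shipping_addr=50 Main St → 50 Main St
row_key=C81: shipping_addr=8 Hill Ln → 8 Hill Ln
row_key=C95: shipping_addr=NULL, billing_addr=59 Main St → 59 Main St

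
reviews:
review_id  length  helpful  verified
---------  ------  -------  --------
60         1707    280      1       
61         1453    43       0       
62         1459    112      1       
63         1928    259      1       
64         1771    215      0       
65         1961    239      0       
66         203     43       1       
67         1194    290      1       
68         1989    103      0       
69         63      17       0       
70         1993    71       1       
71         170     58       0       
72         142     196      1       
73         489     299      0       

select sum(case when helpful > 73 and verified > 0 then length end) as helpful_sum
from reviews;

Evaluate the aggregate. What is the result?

6430

review_id=60: ✓ → 1707
review_id=61: ✗
review_id=62: ✓ → 1459
review_id=63: ✓ → 1928
review_id=64: ✗
review_id=65: ✗
review_id=66: ✗
review_id=67: ✓ → 1194
review_id=68: ✗
review_id=69: ✗
review_id=70: ✗
review_id=71: ✗
review_id=72: ✓ → 142
review_id=73: ✗
helpful_sum = 1707 + 1459 + 1928 + 1194 + 142 = 6430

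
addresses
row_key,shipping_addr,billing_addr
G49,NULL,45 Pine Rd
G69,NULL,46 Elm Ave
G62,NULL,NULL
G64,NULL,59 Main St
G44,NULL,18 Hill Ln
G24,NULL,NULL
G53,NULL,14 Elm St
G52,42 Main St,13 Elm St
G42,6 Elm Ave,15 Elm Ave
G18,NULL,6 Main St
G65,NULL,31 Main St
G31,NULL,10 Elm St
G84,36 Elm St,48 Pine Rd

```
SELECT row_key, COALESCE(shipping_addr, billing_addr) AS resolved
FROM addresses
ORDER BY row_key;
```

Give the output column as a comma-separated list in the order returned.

6 Main St, NULL, 10 Elm St, 6 Elm Ave, 18 Hill Ln, 45 Pine Rd, 42 Main St, 14 Elm St, NULL, 59 Main St, 31 Main St, 46 Elm Ave, 36 Elm St

row_key=G18: shipping_addr=NULL, billing_addr=6 Main St → 6 Main St
row_key=G24: shipping_addr=NULL, billing_addr=NULL (all NULL) → NULL
row_key=G31: shipping_addr=NULL, billing_addr=10 Elm St → 10 Elm St
row_key=G42: shipping_addr=6 Elm Ave → 6 Elm Ave
row_key=G44: shipping_addr=NULL, billing_addr=18 Hill Ln → 18 Hill Ln
row_key=G49: shipping_addr=NULL, billing_addr=45 Pine Rd → 45 Pine Rd
row_key=G52: shipping_addr=42 Main St → 42 Main St
row_key=G53: shipping_addr=NULL, billing_addr=14 Elm St → 14 Elm St
row_key=G62: shipping_addr=NULL, billing_addr=NULL (all NULL) → NULL
row_key=G64: shipping_addr=NULL, billing_addr=59 Main St → 59 Main St
row_key=G65: shipping_addr=NULL, billing_addr=31 Main St → 31 Main St
row_key=G69: shipping_addr=NULL, billing_addr=46 Elm Ave → 46 Elm Ave
row_key=G84: shipping_addr=36 Elm St → 36 Elm St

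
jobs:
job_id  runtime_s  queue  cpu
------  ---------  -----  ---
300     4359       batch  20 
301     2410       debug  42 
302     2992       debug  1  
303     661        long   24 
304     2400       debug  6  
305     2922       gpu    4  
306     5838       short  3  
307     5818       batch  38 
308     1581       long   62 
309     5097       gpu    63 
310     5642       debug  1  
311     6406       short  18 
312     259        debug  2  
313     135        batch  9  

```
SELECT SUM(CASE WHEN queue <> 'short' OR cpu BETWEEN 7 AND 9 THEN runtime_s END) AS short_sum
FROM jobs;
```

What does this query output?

34276

job_id=300: ✓ → 4359
job_id=301: ✓ → 2410
job_id=302: ✓ → 2992
job_id=303: ✓ → 661
job_id=304: ✓ → 2400
job_id=305: ✓ → 2922
job_id=306: ✗
job_id=307: ✓ → 5818
job_id=308: ✓ → 1581
job_id=309: ✓ → 5097
job_id=310: ✓ → 5642
job_id=311: ✗
job_id=312: ✓ → 259
job_id=313: ✓ → 135
short_sum = 4359 + 2410 + 2992 + 661 + 2400 + 2922 + 5818 + 1581 + 5097 + 5642 + 259 + 135 = 34276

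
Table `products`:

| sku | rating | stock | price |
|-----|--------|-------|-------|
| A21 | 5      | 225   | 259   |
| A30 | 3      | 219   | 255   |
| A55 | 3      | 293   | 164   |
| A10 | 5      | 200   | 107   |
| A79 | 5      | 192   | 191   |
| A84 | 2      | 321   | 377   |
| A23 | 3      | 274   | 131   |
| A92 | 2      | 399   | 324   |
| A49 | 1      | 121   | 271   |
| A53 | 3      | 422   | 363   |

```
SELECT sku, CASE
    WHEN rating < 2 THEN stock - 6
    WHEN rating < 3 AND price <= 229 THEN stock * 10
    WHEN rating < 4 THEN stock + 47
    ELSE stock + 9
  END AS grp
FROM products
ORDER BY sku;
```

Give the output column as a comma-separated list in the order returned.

sku=A10: ELSE → 209
sku=A21: ELSE → 234
sku=A23: rating < 4 → 321
sku=A30: rating < 4 → 266
sku=A49: rating < 2 → 115
sku=A53: rating < 4 → 469
sku=A55: rating < 4 → 340
sku=A79: ELSE → 201
sku=A84: rating < 4 → 368
sku=A92: rating < 4 → 446

209, 234, 321, 266, 115, 469, 340, 201, 368, 446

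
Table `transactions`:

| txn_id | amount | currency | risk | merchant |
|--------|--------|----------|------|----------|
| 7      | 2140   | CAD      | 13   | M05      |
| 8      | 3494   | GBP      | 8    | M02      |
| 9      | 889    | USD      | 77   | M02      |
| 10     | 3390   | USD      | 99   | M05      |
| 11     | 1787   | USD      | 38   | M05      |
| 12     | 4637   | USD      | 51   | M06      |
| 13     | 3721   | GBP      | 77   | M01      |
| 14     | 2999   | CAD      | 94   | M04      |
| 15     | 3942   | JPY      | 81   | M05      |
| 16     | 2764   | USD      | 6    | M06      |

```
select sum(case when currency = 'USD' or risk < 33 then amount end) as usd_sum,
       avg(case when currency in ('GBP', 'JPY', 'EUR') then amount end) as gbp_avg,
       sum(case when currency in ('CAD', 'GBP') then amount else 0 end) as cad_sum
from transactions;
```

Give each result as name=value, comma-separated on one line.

[usd_sum: currency = 'USD' or risk < 33]
txn_id=7: ✓ → 2140
txn_id=8: ✓ → 3494
txn_id=9: ✓ → 889
txn_id=10: ✓ → 3390
txn_id=11: ✓ → 1787
txn_id=12: ✓ → 4637
txn_id=13: ✗
txn_id=14: ✗
txn_id=15: ✗
txn_id=16: ✓ → 2764
usd_sum = 2140 + 3494 + 889 + 3390 + 1787 + 4637 + 2764 = 19101
—
[gbp_avg: currency in ('GBP', 'JPY', 'EUR')]
txn_id=7: ✗
txn_id=8: ✓ → 3494
txn_id=9: ✗
txn_id=10: ✗
txn_id=11: ✗
txn_id=12: ✗
txn_id=13: ✓ → 3721
txn_id=14: ✗
txn_id=15: ✓ → 3942
txn_id=16: ✗
gbp_avg = (3494 + 3721 + 3942) / 3 = 3719
—
[cad_sum: currency in ('CAD', 'GBP')]
txn_id=7: ✓ → 2140
txn_id=8: ✓ → 3494
txn_id=9: ✗
txn_id=10: ✗
txn_id=11: ✗
txn_id=12: ✗
txn_id=13: ✓ → 3721
txn_id=14: ✓ → 2999
txn_id=15: ✗
txn_id=16: ✗
cad_sum = 2140 + 3494 + 3721 + 2999 = 12354

usd_sum=19101, gbp_avg=3719, cad_sum=12354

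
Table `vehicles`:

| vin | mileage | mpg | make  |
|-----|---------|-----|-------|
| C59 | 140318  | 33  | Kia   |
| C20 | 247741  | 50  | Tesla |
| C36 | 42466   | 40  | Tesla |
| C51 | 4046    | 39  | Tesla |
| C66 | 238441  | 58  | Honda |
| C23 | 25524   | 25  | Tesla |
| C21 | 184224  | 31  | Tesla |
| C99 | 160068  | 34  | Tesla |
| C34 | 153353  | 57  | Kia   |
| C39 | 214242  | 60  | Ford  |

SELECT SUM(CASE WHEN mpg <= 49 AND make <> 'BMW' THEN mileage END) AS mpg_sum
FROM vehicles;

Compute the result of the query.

556646

vin=C59: ✓ → 140318
vin=C20: ✗
vin=C36: ✓ → 42466
vin=C51: ✓ → 4046
vin=C66: ✗
vin=C23: ✓ → 25524
vin=C21: ✓ → 184224
vin=C99: ✓ → 160068
vin=C34: ✗
vin=C39: ✗
mpg_sum = 140318 + 42466 + 4046 + 25524 + 184224 + 160068 = 556646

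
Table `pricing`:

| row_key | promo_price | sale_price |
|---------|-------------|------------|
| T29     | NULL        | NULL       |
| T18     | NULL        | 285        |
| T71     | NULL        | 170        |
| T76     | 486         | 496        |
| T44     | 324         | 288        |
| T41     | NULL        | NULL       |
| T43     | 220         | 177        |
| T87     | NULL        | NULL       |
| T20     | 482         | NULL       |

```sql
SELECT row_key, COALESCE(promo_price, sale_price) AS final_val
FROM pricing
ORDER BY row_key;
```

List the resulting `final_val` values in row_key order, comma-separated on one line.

285, 482, NULL, NULL, 220, 324, 170, 486, NULL

row_key=T18: promo_price=NULL, sale_price=285 → 285
row_key=T20: promo_price=482 → 482
row_key=T29: promo_price=NULL, sale_price=NULL (all NULL) → NULL
row_key=T41: promo_price=NULL, sale_price=NULL (all NULL) → NULL
row_key=T43: promo_price=220 → 220
row_key=T44: promo_price=324 → 324
row_key=T71: promo_price=NULL, sale_price=170 → 170
row_key=T76: promo_price=486 → 486
row_key=T87: promo_price=NULL, sale_price=NULL (all NULL) → NULL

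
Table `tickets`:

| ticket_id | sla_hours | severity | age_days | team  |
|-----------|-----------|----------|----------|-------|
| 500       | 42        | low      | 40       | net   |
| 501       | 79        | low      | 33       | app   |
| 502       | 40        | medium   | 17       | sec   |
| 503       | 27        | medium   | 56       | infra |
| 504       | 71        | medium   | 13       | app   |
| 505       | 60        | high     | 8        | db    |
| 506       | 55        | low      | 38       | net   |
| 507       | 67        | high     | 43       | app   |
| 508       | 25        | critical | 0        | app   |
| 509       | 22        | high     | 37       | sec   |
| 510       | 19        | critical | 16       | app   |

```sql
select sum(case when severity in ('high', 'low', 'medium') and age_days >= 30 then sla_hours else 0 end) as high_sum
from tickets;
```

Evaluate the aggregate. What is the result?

292

ticket_id=500: ✓ → 42
ticket_id=501: ✓ → 79
ticket_id=502: ✗
ticket_id=503: ✓ → 27
ticket_id=504: ✗
ticket_id=505: ✗
ticket_id=506: ✓ → 55
ticket_id=507: ✓ → 67
ticket_id=508: ✗
ticket_id=509: ✓ → 22
ticket_id=510: ✗
high_sum = 42 + 79 + 27 + 55 + 67 + 22 = 292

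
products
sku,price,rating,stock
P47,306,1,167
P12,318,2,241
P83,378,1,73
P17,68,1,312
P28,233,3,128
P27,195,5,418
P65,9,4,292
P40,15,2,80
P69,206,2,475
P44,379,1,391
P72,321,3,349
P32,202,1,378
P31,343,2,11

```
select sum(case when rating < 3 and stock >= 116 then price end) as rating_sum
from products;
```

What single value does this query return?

1479

sku=P47: ✓ → 306
sku=P12: ✓ → 318
sku=P83: ✗
sku=P17: ✓ → 68
sku=P28: ✗
sku=P27: ✗
sku=P65: ✗
sku=P40: ✗
sku=P69: ✓ → 206
sku=P44: ✓ → 379
sku=P72: ✗
sku=P32: ✓ → 202
sku=P31: ✗
rating_sum = 306 + 318 + 68 + 206 + 379 + 202 = 1479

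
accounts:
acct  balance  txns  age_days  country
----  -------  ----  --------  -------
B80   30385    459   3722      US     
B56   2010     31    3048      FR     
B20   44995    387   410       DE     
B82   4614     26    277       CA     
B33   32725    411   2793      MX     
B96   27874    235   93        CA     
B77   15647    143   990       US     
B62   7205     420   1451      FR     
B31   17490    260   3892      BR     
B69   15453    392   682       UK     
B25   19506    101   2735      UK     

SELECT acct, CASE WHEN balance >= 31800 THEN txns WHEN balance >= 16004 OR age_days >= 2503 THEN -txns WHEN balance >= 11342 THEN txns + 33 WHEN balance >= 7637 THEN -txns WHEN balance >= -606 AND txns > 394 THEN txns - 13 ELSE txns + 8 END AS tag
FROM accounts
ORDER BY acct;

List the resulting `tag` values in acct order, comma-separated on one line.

387, -101, -260, 411, -31, 407, 425, 176, -459, 34, -235

acct=B20: balance >= 31800 → 387
acct=B25: balance >= 16004 OR age_days >= 2503 → -101
acct=B31: balance >= 16004 OR age_days >= 2503 → -260
acct=B33: balance >= 31800 → 411
acct=B56: balance >= 16004 OR age_days >= 2503 → -31
acct=B62: balance >= -606 AND txns > 394 → 407
acct=B69: balance >= 11342 → 425
acct=B77: balance >= 11342 → 176
acct=B80: balance >= 16004 OR age_days >= 2503 → -459
acct=B82: ELSE → 34
acct=B96: balance >= 16004 OR age_days >= 2503 → -235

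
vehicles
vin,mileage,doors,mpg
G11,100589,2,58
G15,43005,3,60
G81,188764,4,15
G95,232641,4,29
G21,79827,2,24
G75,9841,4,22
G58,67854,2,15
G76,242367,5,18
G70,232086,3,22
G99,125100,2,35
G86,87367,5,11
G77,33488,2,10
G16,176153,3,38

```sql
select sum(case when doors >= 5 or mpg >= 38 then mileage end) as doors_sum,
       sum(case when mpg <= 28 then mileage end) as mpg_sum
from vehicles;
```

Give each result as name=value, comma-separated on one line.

[doors_sum: doors >= 5 or mpg >= 38]
vin=G11: ✓ → 100589
vin=G15: ✓ → 43005
vin=G81: ✗
vin=G95: ✗
vin=G21: ✗
vin=G75: ✗
vin=G58: ✗
vin=G76: ✓ → 242367
vin=G70: ✗
vin=G99: ✗
vin=G86: ✓ → 87367
vin=G77: ✗
vin=G16: ✓ → 176153
doors_sum = 100589 + 43005 + 242367 + 87367 + 176153 = 649481
—
[mpg_sum: mpg <= 28]
vin=G11: ✗
vin=G15: ✗
vin=G81: ✓ → 188764
vin=G95: ✗
vin=G21: ✓ → 79827
vin=G75: ✓ → 9841
vin=G58: ✓ → 67854
vin=G76: ✓ → 242367
vin=G70: ✓ → 232086
vin=G99: ✗
vin=G86: ✓ → 87367
vin=G77: ✓ → 33488
vin=G16: ✗
mpg_sum = 188764 + 79827 + 9841 + 67854 + 242367 + 232086 + 87367 + 33488 = 941594

doors_sum=649481, mpg_sum=941594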